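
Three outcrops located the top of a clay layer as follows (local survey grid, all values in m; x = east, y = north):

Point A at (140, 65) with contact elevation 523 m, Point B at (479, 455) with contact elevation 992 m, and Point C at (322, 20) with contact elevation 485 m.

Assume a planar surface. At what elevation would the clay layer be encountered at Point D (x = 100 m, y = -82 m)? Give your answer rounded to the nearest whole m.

Two edge vectors: Point A→Point B = (339, 390, 469), Point A→Point C = (182, -45, -38).
Normal n = (Point A→Point B) × (Point A→Point C) = (6285, 98240, -86235).
So ∂z/∂x = −n_x/n_z = 0.07288 and ∂z/∂y = −n_y/n_z = 1.13921.
Intercept c from Point A: 523 − 10.20 − 74.05 = 438.75.
At (100, -82): z = 7.3 − 93.4 + 438.75 = 352.6 m.

353 m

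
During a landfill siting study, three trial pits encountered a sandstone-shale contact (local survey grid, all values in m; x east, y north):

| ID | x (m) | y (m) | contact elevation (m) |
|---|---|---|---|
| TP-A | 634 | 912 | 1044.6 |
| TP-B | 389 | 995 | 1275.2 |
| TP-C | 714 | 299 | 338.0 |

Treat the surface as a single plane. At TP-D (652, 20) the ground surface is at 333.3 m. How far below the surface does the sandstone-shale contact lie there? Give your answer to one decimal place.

260.2 m

Two edge vectors: TP-A→TP-B = (-245, 83, 230.6), TP-A→TP-C = (80, -613, -706.6).
Normal n = (TP-A→TP-B) × (TP-A→TP-C) = (82710, -154669, 143545).
So ∂z/∂x = −n_x/n_z = −0.57620 and ∂z/∂y = −n_y/n_z = 1.07749.
Intercept c from TP-A: 1044.6 + 365.31 − 982.68 = 427.23.
At (652, 20): z_contact = −375.68 + 21.55 + 427.23 = 73.10 m.
Depth below ground = 333.3 − 73.10 = 260.2 m.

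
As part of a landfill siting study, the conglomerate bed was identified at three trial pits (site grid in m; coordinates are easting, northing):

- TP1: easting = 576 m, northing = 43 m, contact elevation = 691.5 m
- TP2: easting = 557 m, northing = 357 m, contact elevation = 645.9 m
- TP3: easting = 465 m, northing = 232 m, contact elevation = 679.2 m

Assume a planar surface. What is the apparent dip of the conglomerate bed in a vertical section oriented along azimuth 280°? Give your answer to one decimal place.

Let the plane be z = a·easting + b·northing + c.
TP2−TP1: −19a + 314b = −45.6;  TP3−TP1: −111a + 189b = −12.3.
Solving gives a = −0.15214, b = −0.15443.
Unit vector along 280° is (sin 280°, cos 280°) = (-0.9848, 0.1736).
Slope in that direction = a·(-0.9848) + b·(0.1736) = 0.12301.
Apparent dip = arctan|0.12301| = 7.0° (true dip is 12.2°, so apparent ≤ true as expected).

7.0°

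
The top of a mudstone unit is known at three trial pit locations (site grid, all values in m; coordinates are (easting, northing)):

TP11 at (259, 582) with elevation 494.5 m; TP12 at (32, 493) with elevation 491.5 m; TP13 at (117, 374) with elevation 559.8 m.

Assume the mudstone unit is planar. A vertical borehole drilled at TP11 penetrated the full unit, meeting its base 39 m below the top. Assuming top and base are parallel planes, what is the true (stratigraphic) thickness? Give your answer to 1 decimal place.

Let the plane be z = a·E + b·N + c.
TP12−TP11: −227a − 89b = −3;  TP13−TP11: −142a − 208b = 65.3.
Solving gives a = 0.18612, b = −0.44101.
|∇z| = √(a²+b²) = 0.47867, so dip δ = arctan(0.47867) = 25.58°.
True thickness = vertical thickness × cos δ = 39 × cos 25.58° = 35.2 m.

35.2 m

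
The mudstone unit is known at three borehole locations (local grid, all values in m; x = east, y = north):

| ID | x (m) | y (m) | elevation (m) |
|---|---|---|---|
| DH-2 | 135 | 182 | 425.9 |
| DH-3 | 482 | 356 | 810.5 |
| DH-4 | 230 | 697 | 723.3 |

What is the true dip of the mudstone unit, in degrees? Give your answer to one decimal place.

Let the plane be z = a·x + b·y + c.
DH-3−DH-2: 347a + 174b = 384.6;  DH-4−DH-2: 95a + 515b = 297.4.
Solving gives a = 0.90224, b = 0.41104.
Gradient magnitude |∇z| = √(a² + b²) = √(0.81404 + 0.16896) = 0.99146.
True dip = arctan(0.99146) = 44.8°, dipping toward WSW (azimuth ≈ 246°).

44.8°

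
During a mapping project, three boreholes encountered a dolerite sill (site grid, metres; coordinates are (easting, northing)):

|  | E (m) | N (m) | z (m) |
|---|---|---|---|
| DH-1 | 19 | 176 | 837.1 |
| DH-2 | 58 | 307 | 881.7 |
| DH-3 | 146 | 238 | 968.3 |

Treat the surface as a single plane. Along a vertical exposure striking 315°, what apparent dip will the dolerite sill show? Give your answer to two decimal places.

34.60°

Two edge vectors: DH-1→DH-2 = (39, 131, 44.6), DH-1→DH-3 = (127, 62, 131.2).
Normal n = (DH-1→DH-2) × (DH-1→DH-3) = (14422, 547.4, -14219).
So ∂z/∂E = −n_x/n_z = 1.01428 and ∂z/∂N = −n_y/n_z = 0.03850.
Unit vector along 315° is (sin 315°, cos 315°) = (-0.7071, 0.7071).
Slope in that direction = a·(-0.7071) + b·(0.7071) = −0.68998.
Apparent dip = arctan|0.68998| = 34.60° (true dip is 45.4°, so apparent ≤ true as expected).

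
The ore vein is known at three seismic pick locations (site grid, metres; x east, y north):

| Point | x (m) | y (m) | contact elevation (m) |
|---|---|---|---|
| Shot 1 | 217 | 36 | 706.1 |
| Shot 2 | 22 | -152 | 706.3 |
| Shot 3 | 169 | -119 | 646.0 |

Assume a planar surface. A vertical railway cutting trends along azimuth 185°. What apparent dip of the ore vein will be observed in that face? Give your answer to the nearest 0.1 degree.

Two edge vectors: Shot 1→Shot 2 = (-195, -188, 0.2), Shot 1→Shot 3 = (-48, -155, -60.1).
Normal n = (Shot 1→Shot 2) × (Shot 1→Shot 3) = (11329.8, -11729.1, 21201).
So ∂z/∂x = −n_x/n_z = −0.53440 and ∂z/∂y = −n_y/n_z = 0.55323.
Unit vector along 185° is (sin 185°, cos 185°) = (-0.0872, -0.9962).
Slope in that direction = a·(-0.0872) + b·(-0.9962) = −0.50455.
Apparent dip = arctan|0.50455| = 26.8° (true dip is 37.6°, so apparent ≤ true as expected).

26.8°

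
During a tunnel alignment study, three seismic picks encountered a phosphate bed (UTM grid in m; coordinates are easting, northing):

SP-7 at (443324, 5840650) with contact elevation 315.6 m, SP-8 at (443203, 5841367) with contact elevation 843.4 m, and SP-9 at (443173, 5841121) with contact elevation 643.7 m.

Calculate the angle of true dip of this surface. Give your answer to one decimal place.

Two edge vectors: SP-7→SP-8 = (-121, 717, 527.8), SP-7→SP-9 = (-151, 471, 328.1).
Normal n = (SP-7→SP-8) × (SP-7→SP-9) = (-13346.1, -39997.7, 51276).
So ∂z/∂easting = −n_x/n_z = 0.26028 and ∂z/∂northing = −n_y/n_z = 0.78005.
Gradient magnitude |∇z| = √(a² + b²) = √(0.06775 + 0.60847) = 0.82233.
True dip = arctan(0.82233) = 39.4°, dipping toward SSW (azimuth ≈ 198°).

39.4°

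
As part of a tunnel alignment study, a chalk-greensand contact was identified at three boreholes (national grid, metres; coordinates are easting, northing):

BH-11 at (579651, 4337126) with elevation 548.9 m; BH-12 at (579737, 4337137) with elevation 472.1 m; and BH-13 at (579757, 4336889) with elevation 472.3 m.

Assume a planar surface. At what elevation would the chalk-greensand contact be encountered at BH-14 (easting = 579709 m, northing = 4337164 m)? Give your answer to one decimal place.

494.9 m

Let the plane be z = a·easting + b·northing + c.
BH-12−BH-11: 86a + 11b = −76.8;  BH-13−BH-11: 106a − 237b = −76.6.
Solving gives a = −0.883803601, b = −0.072080936.
Then c = 548.9 − a·579651 − b·4337126 = 825470.64.
At (579709, 4337164): z = −512348.9 − 312626.8 + 825470.64 = 494.9 m.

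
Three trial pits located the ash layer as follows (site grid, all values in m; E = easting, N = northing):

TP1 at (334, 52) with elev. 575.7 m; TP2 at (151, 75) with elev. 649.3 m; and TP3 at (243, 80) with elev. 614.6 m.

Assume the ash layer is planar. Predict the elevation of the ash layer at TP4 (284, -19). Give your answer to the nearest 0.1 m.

585.1 m

Two edge vectors: TP1→TP2 = (-183, 23, 73.6), TP1→TP3 = (-91, 28, 38.9).
Normal n = (TP1→TP2) × (TP1→TP3) = (-1166.1, 421.1, -3031).
So ∂z/∂E = −n_x/n_z = −0.38472 and ∂z/∂N = −n_y/n_z = 0.13893.
Intercept c from TP1: 575.7 + 128.50 − 7.22 = 696.97.
At (284, -19): z = −109.3 − 2.6 + 696.97 = 585.1 m.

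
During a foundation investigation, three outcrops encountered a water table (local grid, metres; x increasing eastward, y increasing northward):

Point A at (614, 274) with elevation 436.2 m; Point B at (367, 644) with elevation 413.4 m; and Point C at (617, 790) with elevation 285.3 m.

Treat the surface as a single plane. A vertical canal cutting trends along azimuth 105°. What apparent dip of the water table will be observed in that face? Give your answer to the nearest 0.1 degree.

Let the plane be z = a·x + b·y + c.
Point B−Point A: −247a + 370b = −22.8;  Point C−Point A: 3a + 516b = −150.9.
Solving gives a = −0.34278, b = −0.29045.
Unit vector along 105° is (sin 105°, cos 105°) = (0.9659, -0.2588).
Slope in that direction = a·(0.9659) + b·(-0.2588) = −0.25592.
Apparent dip = arctan|0.25592| = 14.4° (true dip is 24.2°, so apparent ≤ true as expected).

14.4°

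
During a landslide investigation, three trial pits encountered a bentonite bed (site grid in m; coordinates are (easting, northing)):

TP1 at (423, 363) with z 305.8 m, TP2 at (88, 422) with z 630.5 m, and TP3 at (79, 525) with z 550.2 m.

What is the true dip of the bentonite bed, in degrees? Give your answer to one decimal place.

Let the plane be z = a·E + b·N + c.
TP2−TP1: −335a + 59b = 324.7;  TP3−TP1: −344a + 162b = 244.4.
Solving gives a = −1.12385, b = −0.87781.
Gradient magnitude |∇z| = √(a² + b²) = √(1.26305 + 0.77055) = 1.42604.
True dip = arctan(1.42604) = 55.0°, dipping toward NE (azimuth ≈ 052°).

55.0°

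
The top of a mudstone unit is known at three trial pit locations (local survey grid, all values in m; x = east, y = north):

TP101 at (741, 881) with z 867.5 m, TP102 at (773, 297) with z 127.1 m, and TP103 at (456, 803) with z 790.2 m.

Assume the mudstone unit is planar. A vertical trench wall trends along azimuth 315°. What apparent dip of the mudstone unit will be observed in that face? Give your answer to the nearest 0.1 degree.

43.4°

Let the plane be z = a·x + b·y + c.
TP102−TP101: 32a − 584b = −740.4;  TP103−TP101: −285a − 78b = −77.3.
Solving gives a = −0.07463, b = 1.26372.
Unit vector along 315° is (sin 315°, cos 315°) = (-0.7071, 0.7071).
Slope in that direction = a·(-0.7071) + b·(0.7071) = 0.94636.
Apparent dip = arctan|0.94636| = 43.4° (true dip is 51.7°, so apparent ≤ true as expected).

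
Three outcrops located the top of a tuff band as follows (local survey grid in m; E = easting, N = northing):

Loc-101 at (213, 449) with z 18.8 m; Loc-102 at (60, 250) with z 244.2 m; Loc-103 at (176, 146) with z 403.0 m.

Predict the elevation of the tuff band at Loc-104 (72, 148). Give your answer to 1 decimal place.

378.7 m

Two edge vectors: Loc-101→Loc-102 = (-153, -199, 225.4), Loc-101→Loc-103 = (-37, -303, 384.2).
Normal n = (Loc-101→Loc-102) × (Loc-101→Loc-103) = (-8159.6, 50442.8, 38996).
So ∂z/∂E = −n_x/n_z = 0.20924 and ∂z/∂N = −n_y/n_z = −1.29354.
Intercept c from Loc-101: 18.8 − 44.57 + 580.80 = 555.03.
At (72, 148): z = 15.1 − 191.4 + 555.03 = 378.7 m.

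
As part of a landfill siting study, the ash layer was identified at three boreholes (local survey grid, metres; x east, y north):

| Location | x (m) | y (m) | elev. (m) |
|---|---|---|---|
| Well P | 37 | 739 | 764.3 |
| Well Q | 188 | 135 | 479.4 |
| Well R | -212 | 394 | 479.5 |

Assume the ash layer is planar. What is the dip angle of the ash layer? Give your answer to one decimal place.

33.8°

Let the plane be z = a·x + b·y + c.
Well Q−Well P: 151a − 604b = −284.9;  Well R−Well P: −249a − 345b = −284.8.
Solving gives a = 0.36411, b = 0.56272.
Gradient magnitude |∇z| = √(a² + b²) = √(0.13258 + 0.31665) = 0.67024.
True dip = arctan(0.67024) = 33.8°, dipping toward SSW (azimuth ≈ 213°).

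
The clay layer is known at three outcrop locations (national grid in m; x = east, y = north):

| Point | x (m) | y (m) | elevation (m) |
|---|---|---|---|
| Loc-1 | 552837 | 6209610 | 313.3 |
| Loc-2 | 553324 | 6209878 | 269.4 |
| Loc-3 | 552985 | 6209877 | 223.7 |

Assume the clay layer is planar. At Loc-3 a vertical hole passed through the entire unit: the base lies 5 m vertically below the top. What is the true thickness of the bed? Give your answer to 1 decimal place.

4.6 m

Two edge vectors: Loc-1→Loc-2 = (487, 268, -43.9), Loc-1→Loc-3 = (148, 267, -89.6).
Normal n = (Loc-1→Loc-2) × (Loc-1→Loc-3) = (-12291.5, 37138, 90365).
So ∂z/∂x = −n_x/n_z = 0.13602 and ∂z/∂y = −n_y/n_z = −0.41098.
|∇z| = √(a²+b²) = 0.43290, so dip δ = arctan(0.43290) = 23.41°.
True thickness = vertical thickness × cos δ = 5 × cos 23.41° = 4.6 m.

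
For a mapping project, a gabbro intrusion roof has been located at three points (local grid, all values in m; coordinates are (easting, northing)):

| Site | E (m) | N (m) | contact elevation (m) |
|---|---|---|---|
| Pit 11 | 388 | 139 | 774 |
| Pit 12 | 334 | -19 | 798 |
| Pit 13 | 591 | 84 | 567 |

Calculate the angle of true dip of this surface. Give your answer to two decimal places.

44.64°

Two edge vectors: Pit 11→Pit 12 = (-54, -158, 24), Pit 11→Pit 13 = (203, -55, -207).
Normal n = (Pit 11→Pit 12) × (Pit 11→Pit 13) = (34026, -6306, 35044).
So ∂z/∂E = −n_x/n_z = −0.97095 and ∂z/∂N = −n_y/n_z = 0.17995.
Gradient magnitude |∇z| = √(a² + b²) = √(0.94275 + 0.03238) = 0.98748.
True dip = arctan(0.98748) = 44.64°, dipping toward E (azimuth ≈ 100°).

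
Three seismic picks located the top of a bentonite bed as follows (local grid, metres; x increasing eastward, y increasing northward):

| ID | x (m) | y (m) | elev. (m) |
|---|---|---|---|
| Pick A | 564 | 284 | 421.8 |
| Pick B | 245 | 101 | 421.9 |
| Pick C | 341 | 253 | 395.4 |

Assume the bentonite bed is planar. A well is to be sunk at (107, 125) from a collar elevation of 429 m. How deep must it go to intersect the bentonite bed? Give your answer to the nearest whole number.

35 m

Two edge vectors: Pick A→Pick B = (-319, -183, 0.1), Pick A→Pick C = (-223, -31, -26.4).
Normal n = (Pick A→Pick B) × (Pick A→Pick C) = (4834.3, -8443.9, -30920).
So ∂z/∂x = −n_x/n_z = 0.15635 and ∂z/∂y = −n_y/n_z = −0.27309.
Intercept c from Pick A: 421.8 − 88.18 + 77.56 = 411.18.
At (107, 125): z_contact = 16.7 − 34.1 + 411.18 = 393.8 m.
Depth below ground = 429 − 393.8 = 35 m.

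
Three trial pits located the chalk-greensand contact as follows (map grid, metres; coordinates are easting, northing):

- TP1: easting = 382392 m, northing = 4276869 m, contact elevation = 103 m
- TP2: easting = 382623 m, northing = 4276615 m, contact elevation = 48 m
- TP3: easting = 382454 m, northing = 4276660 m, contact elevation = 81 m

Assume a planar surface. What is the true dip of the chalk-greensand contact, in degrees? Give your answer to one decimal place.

10.7°

Let the plane be z = a·easting + b·northing + c.
TP2−TP1: 231a − 254b = −55;  TP3−TP1: 62a − 209b = −22.
Solving gives a = −0.18158, b = 0.05140.
Gradient magnitude |∇z| = √(a² + b²) = √(0.03297 + 0.00264) = 0.18871.
True dip = arctan(0.18871) = 10.7°, dipping toward ESE (azimuth ≈ 106°).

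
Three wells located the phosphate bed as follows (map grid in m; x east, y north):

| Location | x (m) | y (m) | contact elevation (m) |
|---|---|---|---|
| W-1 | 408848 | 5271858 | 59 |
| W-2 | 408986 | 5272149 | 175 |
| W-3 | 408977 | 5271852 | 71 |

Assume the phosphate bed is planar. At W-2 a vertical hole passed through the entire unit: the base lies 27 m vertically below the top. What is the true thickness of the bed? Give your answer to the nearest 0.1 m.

Let the plane be z = a·x + b·y + c.
W-2−W-1: 138a + 291b = 116;  W-3−W-1: 129a − 6b = 12.
Solving gives a = 0.10916, b = 0.34686.
|∇z| = √(a²+b²) = 0.36363, so dip δ = arctan(0.36363) = 19.98°.
True thickness = vertical thickness × cos δ = 27 × cos 19.98° = 25.4 m.

25.4 m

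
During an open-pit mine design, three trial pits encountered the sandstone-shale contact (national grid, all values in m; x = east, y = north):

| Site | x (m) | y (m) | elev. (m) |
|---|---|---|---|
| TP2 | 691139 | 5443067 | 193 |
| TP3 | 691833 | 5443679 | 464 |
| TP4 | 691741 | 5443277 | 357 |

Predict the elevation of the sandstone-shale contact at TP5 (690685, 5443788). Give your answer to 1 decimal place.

264.1 m

Let the plane be z = a·x + b·y + c.
TP3−TP2: 694a + 612b = 271;  TP4−TP2: 602a + 210b = 164.
Solving gives a = 0.195155467, b = 0.221506709.
Then c = 193 − a·691139 − b·5443067 = −1340362.41.
At (690685, 5443788): z = 134791.0 + 1205835.6 − 1340362.41 = 264.1 m.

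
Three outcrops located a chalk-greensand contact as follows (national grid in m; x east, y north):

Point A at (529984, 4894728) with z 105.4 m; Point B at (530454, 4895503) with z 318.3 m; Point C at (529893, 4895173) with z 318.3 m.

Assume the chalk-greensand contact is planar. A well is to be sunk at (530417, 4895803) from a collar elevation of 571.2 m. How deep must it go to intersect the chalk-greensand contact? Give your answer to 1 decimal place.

115.5 m

Two edge vectors: Point A→Point B = (470, 775, 212.9), Point A→Point C = (-91, 445, 212.9).
Normal n = (Point A→Point B) × (Point A→Point C) = (70257, -119436.9, 279675).
So ∂z/∂x = −n_x/n_z = −0.251209440 and ∂z/∂y = −n_y/n_z = 0.427056047.
Intercept c from Point A: 105.4 + 133136.98 − 2090323.19 = −1957080.81.
At (530417, 4895803): z_contact = −133245.76 + 2090782.28 − 1957080.81 = 455.71 m.
Depth below ground = 571.2 − 455.71 = 115.5 m.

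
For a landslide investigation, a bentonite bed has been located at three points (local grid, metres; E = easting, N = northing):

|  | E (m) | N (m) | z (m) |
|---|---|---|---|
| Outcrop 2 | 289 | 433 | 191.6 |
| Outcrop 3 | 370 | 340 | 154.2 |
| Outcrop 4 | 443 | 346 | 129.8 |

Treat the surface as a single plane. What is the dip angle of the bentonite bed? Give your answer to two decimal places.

Let the plane be z = a·E + b·N + c.
Outcrop 3−Outcrop 2: 81a − 93b = −37.4;  Outcrop 4−Outcrop 2: 154a − 87b = −61.8.
Solving gives a = −0.34276, b = 0.10362.
Gradient magnitude |∇z| = √(a² + b²) = √(0.11749 + 0.01074) = 0.35808.
True dip = arctan(0.35808) = 19.70°, dipping toward ESE (azimuth ≈ 107°).

19.70°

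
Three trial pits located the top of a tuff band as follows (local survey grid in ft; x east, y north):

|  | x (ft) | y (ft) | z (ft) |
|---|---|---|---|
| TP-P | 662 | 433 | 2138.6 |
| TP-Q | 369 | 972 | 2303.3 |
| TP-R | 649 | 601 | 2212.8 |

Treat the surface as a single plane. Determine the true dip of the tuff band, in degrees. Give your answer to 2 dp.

Let the plane be z = a·x + b·y + c.
TP-Q−TP-P: −293a + 539b = 164.7;  TP-R−TP-P: −13a + 168b = 74.2.
Solving gives a = 0.29193, b = 0.46426.
Gradient magnitude |∇z| = √(a² + b²) = √(0.08522 + 0.21553) = 0.54841.
True dip = arctan(0.54841) = 28.74°, dipping toward SSW (azimuth ≈ 212°).

28.74°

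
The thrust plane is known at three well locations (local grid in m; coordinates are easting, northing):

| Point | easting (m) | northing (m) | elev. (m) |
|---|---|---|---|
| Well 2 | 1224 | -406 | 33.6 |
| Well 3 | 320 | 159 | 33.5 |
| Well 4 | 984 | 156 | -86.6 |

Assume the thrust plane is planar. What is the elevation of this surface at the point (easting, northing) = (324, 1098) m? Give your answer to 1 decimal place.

-241.1 m

Two edge vectors: Well 2→Well 3 = (-904, 565, -0.1), Well 2→Well 4 = (-240, 562, -120.2).
Normal n = (Well 2→Well 3) × (Well 2→Well 4) = (-67856.8, -108636.8, -372448).
So ∂z/∂easting = −n_x/n_z = −0.182191 and ∂z/∂northing = −n_y/n_z = −0.291683.
Intercept c from Well 2: 33.6 + 223.00 − 118.42 = 138.18.
At (324, 1098): z = −59.0 − 320.3 + 138.18 = -241.1 m.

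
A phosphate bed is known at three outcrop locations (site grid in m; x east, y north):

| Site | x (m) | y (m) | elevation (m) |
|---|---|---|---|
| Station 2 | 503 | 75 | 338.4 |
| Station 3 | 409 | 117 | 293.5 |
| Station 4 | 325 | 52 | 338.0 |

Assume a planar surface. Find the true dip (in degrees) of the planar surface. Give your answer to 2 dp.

39.78°

Let the plane be z = a·x + b·y + c.
Station 3−Station 2: −94a + 42b = −44.9;  Station 4−Station 2: −178a − 23b = −0.4.
Solving gives a = 0.10889, b = −0.82534.
Gradient magnitude |∇z| = √(a² + b²) = √(0.01186 + 0.68118) = 0.83249.
True dip = arctan(0.83249) = 39.78°, dipping toward N (azimuth ≈ 352°).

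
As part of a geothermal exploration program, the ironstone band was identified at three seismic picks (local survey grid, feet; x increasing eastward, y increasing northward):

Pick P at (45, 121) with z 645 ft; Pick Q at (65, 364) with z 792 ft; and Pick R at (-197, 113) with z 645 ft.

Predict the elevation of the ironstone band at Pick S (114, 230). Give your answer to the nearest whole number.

710 ft

Two edge vectors: Pick P→Pick Q = (20, 243, 147), Pick P→Pick R = (-242, -8, 0).
Normal n = (Pick P→Pick Q) × (Pick P→Pick R) = (1176, -35574, 58646).
So ∂z/∂x = −n_x/n_z = −0.02005 and ∂z/∂y = −n_y/n_z = 0.60659.
Intercept c from Pick P: 645 + 0.90 − 73.40 = 572.51.
At (114, 230): z = −2.3 + 139.5 + 572.51 = 709.7 ft.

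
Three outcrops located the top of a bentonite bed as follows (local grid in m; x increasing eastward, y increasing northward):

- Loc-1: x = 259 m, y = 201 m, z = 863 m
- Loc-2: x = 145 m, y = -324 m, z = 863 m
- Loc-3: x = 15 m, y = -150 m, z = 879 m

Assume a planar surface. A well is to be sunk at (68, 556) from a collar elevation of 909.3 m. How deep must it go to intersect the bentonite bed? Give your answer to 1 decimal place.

20.7 m

Two edge vectors: Loc-1→Loc-2 = (-114, -525, 0), Loc-1→Loc-3 = (-244, -351, 16).
Normal n = (Loc-1→Loc-2) × (Loc-1→Loc-3) = (-8400, 1824, -88086).
So ∂z/∂x = −n_x/n_z = −0.09536 and ∂z/∂y = −n_y/n_z = 0.02071.
Intercept c from Loc-1: 863 + 24.70 − 4.16 = 883.54.
At (68, 556): z_contact = −6.48 + 11.51 + 883.54 = 888.57 m.
Depth below ground = 909.3 − 888.57 = 20.7 m.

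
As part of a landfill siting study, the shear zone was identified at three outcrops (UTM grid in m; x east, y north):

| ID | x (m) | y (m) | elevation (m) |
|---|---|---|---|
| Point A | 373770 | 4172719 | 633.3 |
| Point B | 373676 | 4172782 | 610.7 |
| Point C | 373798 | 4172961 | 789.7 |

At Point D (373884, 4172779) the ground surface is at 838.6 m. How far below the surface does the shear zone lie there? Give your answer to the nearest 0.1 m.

99.6 m

Let the plane be z = a·x + b·y + c.
Point B−Point A: −94a + 63b = −22.6;  Point C−Point A: 28a + 242b = 156.4.
Solving gives a = 0.625097911, b = 0.573955614.
Then c = 633.3 − a·373770 − b·4172719 = −2627965.04.
At (373884, 4172779): z_contact = 233714.11 + 2394989.93 − 2627965.04 = 739.00 m.
Depth below ground = 838.6 − 739.00 = 99.6 m.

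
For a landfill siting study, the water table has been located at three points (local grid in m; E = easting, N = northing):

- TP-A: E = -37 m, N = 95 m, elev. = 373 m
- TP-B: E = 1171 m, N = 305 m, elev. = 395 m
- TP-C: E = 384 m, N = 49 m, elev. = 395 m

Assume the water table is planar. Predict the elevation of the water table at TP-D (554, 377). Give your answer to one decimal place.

362.2 m

Two edge vectors: TP-A→TP-B = (1208, 210, 22), TP-A→TP-C = (421, -46, 22).
Normal n = (TP-A→TP-B) × (TP-A→TP-C) = (5632, -17314, -143978).
So ∂z/∂E = −n_x/n_z = 0.039117 and ∂z/∂N = −n_y/n_z = −0.120254.
Intercept c from TP-A: 373 + 1.45 + 11.42 = 385.87.
At (554, 377): z = 21.7 − 45.3 + 385.87 = 362.2 m.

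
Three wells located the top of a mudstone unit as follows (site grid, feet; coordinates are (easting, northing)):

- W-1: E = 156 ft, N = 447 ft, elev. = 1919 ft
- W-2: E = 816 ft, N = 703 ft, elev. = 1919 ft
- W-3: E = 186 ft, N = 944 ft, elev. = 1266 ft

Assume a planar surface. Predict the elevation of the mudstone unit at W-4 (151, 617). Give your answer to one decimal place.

1687.7 ft

Let the plane be z = a·E + b·N + c.
W-2−W-1: 660a + 256b = 0;  W-3−W-1: 30a + 497b = −653.
Solving gives a = 0.52185, b = −1.34538.
Then c = 1919 − a·156 − b·447 = 2438.98.
At (151, 617): z = 78.8 − 830.1 + 2438.98 = 1687.7 ft.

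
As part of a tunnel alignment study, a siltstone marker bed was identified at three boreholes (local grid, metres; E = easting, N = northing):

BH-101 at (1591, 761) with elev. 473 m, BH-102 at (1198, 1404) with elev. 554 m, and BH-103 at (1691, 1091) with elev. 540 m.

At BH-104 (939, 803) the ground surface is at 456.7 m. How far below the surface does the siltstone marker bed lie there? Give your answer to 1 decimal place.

31.2 m

Two edge vectors: BH-101→BH-102 = (-393, 643, 81), BH-101→BH-103 = (100, 330, 67).
Normal n = (BH-101→BH-102) × (BH-101→BH-103) = (16351, 34431, -193990).
So ∂z/∂E = −n_x/n_z = 0.084288 and ∂z/∂N = −n_y/n_z = 0.177489.
Intercept c from BH-101: 473 − 134.10 − 135.07 = 203.83.
At (939, 803): z_contact = 79.15 + 142.52 + 203.83 = 425.50 m.
Depth below ground = 456.7 − 425.50 = 31.2 m.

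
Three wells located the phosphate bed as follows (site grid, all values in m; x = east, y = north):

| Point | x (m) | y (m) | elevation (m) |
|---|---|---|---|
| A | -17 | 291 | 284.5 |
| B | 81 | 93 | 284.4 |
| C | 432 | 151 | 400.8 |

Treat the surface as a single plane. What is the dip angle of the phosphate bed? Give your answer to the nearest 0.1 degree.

18.9°

Two edge vectors: A→B = (98, -198, -0.1), A→C = (449, -140, 116.3).
Normal n = (A→B) × (A→C) = (-23041.4, -11442.3, 75182).
So ∂z/∂x = −n_x/n_z = 0.30647 and ∂z/∂y = −n_y/n_z = 0.15219.
Gradient magnitude |∇z| = √(a² + b²) = √(0.09393 + 0.02316) = 0.34218.
True dip = arctan(0.34218) = 18.9°, dipping toward WSW (azimuth ≈ 244°).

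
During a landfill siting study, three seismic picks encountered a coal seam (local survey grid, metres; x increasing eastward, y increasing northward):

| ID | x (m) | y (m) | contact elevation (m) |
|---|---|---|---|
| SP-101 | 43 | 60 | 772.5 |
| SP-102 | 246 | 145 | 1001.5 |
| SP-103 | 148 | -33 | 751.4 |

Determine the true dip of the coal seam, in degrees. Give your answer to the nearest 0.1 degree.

Let the plane be z = a·x + b·y + c.
SP-102−SP-101: 203a + 85b = 229;  SP-103−SP-101: 105a − 93b = −21.1.
Solving gives a = 0.70146, b = 1.01886.
Gradient magnitude |∇z| = √(a² + b²) = √(0.49205 + 1.03807) = 1.23698.
True dip = arctan(1.23698) = 51.0°, dipping toward SW (azimuth ≈ 215°).

51.0°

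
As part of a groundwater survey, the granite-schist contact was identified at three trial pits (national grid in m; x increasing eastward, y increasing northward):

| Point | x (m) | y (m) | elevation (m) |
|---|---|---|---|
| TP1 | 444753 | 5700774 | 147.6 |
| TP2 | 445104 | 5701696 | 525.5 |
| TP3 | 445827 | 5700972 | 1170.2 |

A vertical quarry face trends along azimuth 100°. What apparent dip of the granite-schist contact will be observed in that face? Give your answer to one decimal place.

Let the plane be z = a·x + b·y + c.
TP2−TP1: 351a + 922b = 377.9;  TP3−TP1: 1074a + 198b = 1022.6.
Solving gives a = 0.94274, b = 0.05097.
Unit vector along 100° is (sin 100°, cos 100°) = (0.9848, -0.1736).
Slope in that direction = a·(0.9848) + b·(-0.1736) = 0.91957.
Apparent dip = arctan|0.91957| = 42.6° (true dip is 43.4°, so apparent ≤ true as expected).

42.6°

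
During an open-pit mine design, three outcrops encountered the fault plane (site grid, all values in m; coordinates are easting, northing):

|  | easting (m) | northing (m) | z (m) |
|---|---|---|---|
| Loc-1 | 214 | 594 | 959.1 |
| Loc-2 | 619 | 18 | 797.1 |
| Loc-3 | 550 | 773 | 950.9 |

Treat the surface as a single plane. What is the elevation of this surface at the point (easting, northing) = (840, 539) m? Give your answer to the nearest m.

Let the plane be z = a·easting + b·northing + c.
Loc-2−Loc-1: 405a − 576b = −162;  Loc-3−Loc-1: 336a + 179b = −8.2.
Solving gives a = −0.12676, b = 0.19212.
Then c = 959.1 − a·214 − b·594 = 872.10.
At (840, 539): z = −106.5 + 103.6 + 872.10 = 869.2 m.

869 m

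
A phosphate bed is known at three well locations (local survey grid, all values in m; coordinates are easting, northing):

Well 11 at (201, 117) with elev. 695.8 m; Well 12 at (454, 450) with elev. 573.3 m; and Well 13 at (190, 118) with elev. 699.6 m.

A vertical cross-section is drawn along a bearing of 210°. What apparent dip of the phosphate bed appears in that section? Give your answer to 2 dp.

Two edge vectors: Well 11→Well 12 = (253, 333, -122.5), Well 11→Well 13 = (-11, 1, 3.8).
Normal n = (Well 11→Well 12) × (Well 11→Well 13) = (1387.9, 386.1, 3916).
So ∂z/∂easting = −n_x/n_z = −0.35442 and ∂z/∂northing = −n_y/n_z = −0.09860.
Unit vector along 210° is (sin 210°, cos 210°) = (-0.5000, -0.8660).
Slope in that direction = a·(-0.5000) + b·(-0.8660) = 0.26260.
Apparent dip = arctan|0.26260| = 14.71° (true dip is 20.2°, so apparent ≤ true as expected).

14.71°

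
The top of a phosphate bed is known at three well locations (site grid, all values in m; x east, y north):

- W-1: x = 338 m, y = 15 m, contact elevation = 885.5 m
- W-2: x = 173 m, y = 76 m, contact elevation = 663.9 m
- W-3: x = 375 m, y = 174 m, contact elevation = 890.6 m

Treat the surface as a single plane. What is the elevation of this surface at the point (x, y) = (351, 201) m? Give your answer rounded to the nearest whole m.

854 m

Let the plane be z = a·x + b·y + c.
W-2−W-1: −165a + 61b = −221.6;  W-3−W-1: 37a + 159b = 5.1.
Solving gives a = 1.24756, b = −0.25824.
Then c = 885.5 − a·338 − b·15 = 467.70.
At (351, 201): z = 437.9 − 51.9 + 467.70 = 853.7 m.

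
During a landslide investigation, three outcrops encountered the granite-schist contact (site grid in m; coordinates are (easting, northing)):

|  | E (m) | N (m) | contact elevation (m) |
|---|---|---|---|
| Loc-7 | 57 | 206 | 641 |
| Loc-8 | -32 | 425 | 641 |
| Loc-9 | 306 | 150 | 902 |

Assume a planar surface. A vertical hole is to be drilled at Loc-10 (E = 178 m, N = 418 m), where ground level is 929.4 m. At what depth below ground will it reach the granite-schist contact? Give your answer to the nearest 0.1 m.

Two edge vectors: Loc-7→Loc-8 = (-89, 219, 0), Loc-7→Loc-9 = (249, -56, 261).
Normal n = (Loc-7→Loc-8) × (Loc-7→Loc-9) = (57159, 23229, -49547).
So ∂z/∂E = −n_x/n_z = 1.15363 and ∂z/∂N = −n_y/n_z = 0.46883.
Intercept c from Loc-7: 641 − 65.76 − 96.58 = 478.66.
At (178, 418): z_contact = 205.35 + 195.97 + 478.66 = 879.98 m.
Depth below ground = 929.4 − 879.98 = 49.4 m.

49.4 m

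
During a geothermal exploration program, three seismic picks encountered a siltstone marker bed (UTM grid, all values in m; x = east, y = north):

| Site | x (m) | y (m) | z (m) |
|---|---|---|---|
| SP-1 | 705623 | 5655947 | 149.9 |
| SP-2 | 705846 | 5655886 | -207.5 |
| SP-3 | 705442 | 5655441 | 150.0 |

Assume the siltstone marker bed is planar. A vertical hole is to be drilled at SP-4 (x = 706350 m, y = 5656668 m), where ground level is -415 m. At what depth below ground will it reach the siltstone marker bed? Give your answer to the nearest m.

Let the plane be z = a·x + b·y + c.
SP-2−SP-1: 223a − 61b = −357.4;  SP-3−SP-1: −181a − 506b = 0.1.
Solving gives a = −1.45989635, b = 0.52201826.
Then c = 149.9 − a·705623 − b·5655947 = −1922221.27.
At (706350, 5656668): z_contact = −1031197.8 + 2952884.0 − 1922221.27 = -535.1 m.
Depth below ground = -415 − (-535.1) = 120 m.

120 m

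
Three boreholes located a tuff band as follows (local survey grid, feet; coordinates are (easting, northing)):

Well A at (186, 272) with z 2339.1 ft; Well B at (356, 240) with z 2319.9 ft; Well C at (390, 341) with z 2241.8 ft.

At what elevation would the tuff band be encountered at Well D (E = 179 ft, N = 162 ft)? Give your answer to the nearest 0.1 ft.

2416.9 ft

Let the plane be z = a·E + b·N + c.
Well B−Well A: 170a − 32b = −19.2;  Well C−Well A: 204a + 69b = −97.3.
Solving gives a = −0.24309, b = −0.69143.
Then c = 2339.1 − a·186 − b·272 = 2572.39.
At (179, 162): z = −43.5 − 112.0 + 2572.39 = 2416.9 ft.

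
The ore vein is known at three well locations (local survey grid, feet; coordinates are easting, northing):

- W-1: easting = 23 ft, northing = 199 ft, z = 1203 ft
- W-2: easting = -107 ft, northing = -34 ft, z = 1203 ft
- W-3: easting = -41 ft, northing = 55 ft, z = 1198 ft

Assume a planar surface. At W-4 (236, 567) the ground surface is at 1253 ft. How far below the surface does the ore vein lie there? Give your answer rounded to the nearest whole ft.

Two edge vectors: W-1→W-2 = (-130, -233, 0), W-1→W-3 = (-64, -144, -5).
Normal n = (W-1→W-2) × (W-1→W-3) = (1165, -650, 3808).
So ∂z/∂easting = −n_x/n_z = −0.30593 and ∂z/∂northing = −n_y/n_z = 0.17069.
Intercept c from W-1: 1203 + 7.04 − 33.97 = 1176.07.
At (236, 567): z_contact = −72.2 + 96.8 + 1176.07 = 1200.7 ft.
Depth below ground = 1253 − 1200.7 = 52 ft.

52 ft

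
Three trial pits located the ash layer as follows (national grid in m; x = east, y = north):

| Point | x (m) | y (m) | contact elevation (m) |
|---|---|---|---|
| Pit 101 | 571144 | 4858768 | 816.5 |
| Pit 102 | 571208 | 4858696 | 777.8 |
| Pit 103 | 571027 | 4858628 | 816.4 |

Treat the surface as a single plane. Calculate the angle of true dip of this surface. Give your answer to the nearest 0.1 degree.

Let the plane be z = a·x + b·y + c.
Pit 102−Pit 101: 64a − 72b = −38.7;  Pit 103−Pit 101: −117a − 140b = −0.1.
Solving gives a = −0.31125, b = 0.26083.
Gradient magnitude |∇z| = √(a² + b²) = √(0.09688 + 0.06803) = 0.40609.
True dip = arctan(0.40609) = 22.1°, dipping toward SE (azimuth ≈ 130°).

22.1°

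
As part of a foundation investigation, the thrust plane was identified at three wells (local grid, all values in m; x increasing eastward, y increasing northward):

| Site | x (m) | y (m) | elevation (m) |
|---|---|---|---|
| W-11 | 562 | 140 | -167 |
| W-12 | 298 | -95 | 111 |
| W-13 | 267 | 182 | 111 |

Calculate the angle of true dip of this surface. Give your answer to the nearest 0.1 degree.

Two edge vectors: W-11→W-12 = (-264, -235, 278), W-11→W-13 = (-295, 42, 278).
Normal n = (W-11→W-12) × (W-11→W-13) = (-77006, -8618, -80413).
So ∂z/∂x = −n_x/n_z = −0.95763 and ∂z/∂y = −n_y/n_z = −0.10717.
Gradient magnitude |∇z| = √(a² + b²) = √(0.91706 + 0.01149) = 0.96361.
True dip = arctan(0.96361) = 43.9°, dipping toward E (azimuth ≈ 084°).

43.9°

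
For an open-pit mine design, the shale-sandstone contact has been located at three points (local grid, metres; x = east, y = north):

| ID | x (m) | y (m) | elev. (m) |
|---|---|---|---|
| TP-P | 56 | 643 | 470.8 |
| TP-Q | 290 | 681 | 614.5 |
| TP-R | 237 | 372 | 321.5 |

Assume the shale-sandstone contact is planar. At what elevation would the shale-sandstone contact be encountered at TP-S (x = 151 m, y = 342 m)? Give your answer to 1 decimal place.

Let the plane be z = a·x + b·y + c.
TP-Q−TP-P: 234a + 38b = 143.7;  TP-R−TP-P: 181a − 271b = −149.3.
Solving gives a = 0.47330, b = 0.86704.
Then c = 470.8 − a·56 − b·643 = −113.21.
At (151, 342): z = 71.5 + 296.5 − 113.21 = 254.8 m.

254.8 m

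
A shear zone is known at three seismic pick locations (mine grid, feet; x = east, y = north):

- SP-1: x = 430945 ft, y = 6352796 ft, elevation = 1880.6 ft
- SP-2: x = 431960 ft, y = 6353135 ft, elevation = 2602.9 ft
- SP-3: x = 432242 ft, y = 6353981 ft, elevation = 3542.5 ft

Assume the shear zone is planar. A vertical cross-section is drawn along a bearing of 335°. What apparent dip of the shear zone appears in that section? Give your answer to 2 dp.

Two edge vectors: SP-1→SP-2 = (1015, 339, 722.3), SP-1→SP-3 = (1297, 1185, 1661.9).
Normal n = (SP-1→SP-2) × (SP-1→SP-3) = (-292541.4, -750005.4, 763092).
So ∂z/∂x = −n_x/n_z = 0.38336 and ∂z/∂y = −n_y/n_z = 0.98285.
Unit vector along 335° is (sin 335°, cos 335°) = (-0.4226, 0.9063).
Slope in that direction = a·(-0.4226) + b·(0.9063) = 0.72875.
Apparent dip = arctan|0.72875| = 36.08° (true dip is 46.5°, so apparent ≤ true as expected).

36.08°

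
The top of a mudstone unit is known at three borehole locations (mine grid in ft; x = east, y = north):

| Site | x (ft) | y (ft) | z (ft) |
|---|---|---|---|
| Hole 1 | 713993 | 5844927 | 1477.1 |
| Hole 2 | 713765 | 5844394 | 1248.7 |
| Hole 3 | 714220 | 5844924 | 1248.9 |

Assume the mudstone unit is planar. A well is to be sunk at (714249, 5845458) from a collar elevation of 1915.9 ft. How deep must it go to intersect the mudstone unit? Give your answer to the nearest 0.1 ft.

239.9 ft

Two edge vectors: Hole 1→Hole 2 = (-228, -533, -228.4), Hole 1→Hole 3 = (227, -3, -228.2).
Normal n = (Hole 1→Hole 2) × (Hole 1→Hole 3) = (120945.4, -103876.4, 121675).
So ∂z/∂x = −n_x/n_z = −0.994003698 and ∂z/∂y = −n_y/n_z = 0.853720156.
Intercept c from Hole 1: 1477.1 + 709711.68 − 4989931.99 = −4278743.21.
At (714249, 5845458): z_contact = −709966.15 + 4990385.32 − 4278743.21 = 1675.96 ft.
Depth below ground = 1915.9 − 1675.96 = 239.9 ft.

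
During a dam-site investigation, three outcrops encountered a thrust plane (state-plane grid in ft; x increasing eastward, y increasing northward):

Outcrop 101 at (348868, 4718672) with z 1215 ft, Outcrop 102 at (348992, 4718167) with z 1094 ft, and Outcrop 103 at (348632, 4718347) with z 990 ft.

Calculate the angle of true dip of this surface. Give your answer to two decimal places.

30.33°

Two edge vectors: Outcrop 101→Outcrop 102 = (124, -505, -121), Outcrop 101→Outcrop 103 = (-236, -325, -225).
Normal n = (Outcrop 101→Outcrop 102) × (Outcrop 101→Outcrop 103) = (74300, 56456, -159480).
So ∂z/∂x = −n_x/n_z = 0.46589 and ∂z/∂y = −n_y/n_z = 0.35400.
Gradient magnitude |∇z| = √(a² + b²) = √(0.21705 + 0.12532) = 0.58512.
True dip = arctan(0.58512) = 30.33°, dipping toward SW (azimuth ≈ 233°).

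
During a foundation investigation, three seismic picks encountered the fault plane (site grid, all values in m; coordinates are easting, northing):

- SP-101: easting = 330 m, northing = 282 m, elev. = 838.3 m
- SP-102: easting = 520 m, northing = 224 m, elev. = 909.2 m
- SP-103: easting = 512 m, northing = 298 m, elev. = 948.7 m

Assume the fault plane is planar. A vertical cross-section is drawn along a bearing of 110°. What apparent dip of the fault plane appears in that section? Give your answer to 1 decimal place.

Two edge vectors: SP-101→SP-102 = (190, -58, 70.9), SP-101→SP-103 = (182, 16, 110.4).
Normal n = (SP-101→SP-102) × (SP-101→SP-103) = (-7537.6, -8072.2, 13596).
So ∂z/∂easting = −n_x/n_z = 0.55440 and ∂z/∂northing = −n_y/n_z = 0.59372.
Unit vector along 110° is (sin 110°, cos 110°) = (0.9397, -0.3420).
Slope in that direction = a·(0.9397) + b·(-0.3420) = 0.31790.
Apparent dip = arctan|0.31790| = 17.6° (true dip is 39.1°, so apparent ≤ true as expected).

17.6°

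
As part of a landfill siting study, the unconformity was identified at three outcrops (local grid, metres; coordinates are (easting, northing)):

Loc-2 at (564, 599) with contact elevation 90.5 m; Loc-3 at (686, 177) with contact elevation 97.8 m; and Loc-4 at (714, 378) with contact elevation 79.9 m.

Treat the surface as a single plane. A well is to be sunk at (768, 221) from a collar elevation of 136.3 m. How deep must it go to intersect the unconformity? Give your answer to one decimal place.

Let the plane be z = a·E + b·N + c.
Loc-3−Loc-2: 122a − 422b = 7.3;  Loc-4−Loc-2: 150a − 221b = −10.6.
Solving gives a = −0.16750, b = −0.06572.
Then c = 90.5 − a·564 − b·599 = 224.34.
At (768, 221): z_contact = −128.64 − 14.52 + 224.34 = 81.17 m.
Depth below ground = 136.3 − 81.17 = 55.1 m.

55.1 m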